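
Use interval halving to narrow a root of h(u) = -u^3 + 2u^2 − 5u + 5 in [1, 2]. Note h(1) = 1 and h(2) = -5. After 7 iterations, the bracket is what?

[1.2265625, 1.234375]

midpoint 1.5: h = -1.375 < 0 → [1, 1.5]
midpoint 1.25: h = -0.078125 < 0 → [1, 1.25]
midpoint 1.125: h = 0.482422 > 0 → [1.125, 1.25]
midpoint 1.1875: h = 0.2083 > 0 → [1.1875, 1.25]
midpoint 1.21875: h = 0.0667 > 0 → [1.21875, 1.25]
midpoint 1.234375: h = -0.0053 < 0 → [1.21875, 1.234375]
midpoint 1.2265625: h = 0.0308 > 0 → [1.2265625, 1.234375]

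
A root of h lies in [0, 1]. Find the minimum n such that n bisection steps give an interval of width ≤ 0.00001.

Width after n steps is 1/2^n. Need 2^n ≥ 1/0.00001 = 100000.
2^16 = 65536 < 100000 ≤ 2^17 = 131072, so n = 17.

17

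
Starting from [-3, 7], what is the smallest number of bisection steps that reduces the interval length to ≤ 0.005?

Width after n steps is 10/2^n. Need 2^n ≥ 10/0.005 = 2000.
2^10 = 1024 < 2000 ≤ 2^11 = 2048, so n = 11.

11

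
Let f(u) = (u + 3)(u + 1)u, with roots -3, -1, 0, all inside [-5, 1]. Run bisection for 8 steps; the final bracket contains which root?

midpoint -2: f = 2 > 0 → [-5, -2]
midpoint -3.5: f = -4.375 < 0 → [-3.5, -2]
midpoint -2.75: f = 1.203125 > 0 → [-3.5, -2.75]
midpoint -3.125: f = -0.8301 < 0 → [-3.125, -2.75]
midpoint -2.9375: f = 0.3557 > 0 → [-3.125, -2.9375]
midpoint -3.03125: f = -0.1924 < 0 → [-3.03125, -2.9375]
midpoint -2.984375: f = 0.0925 > 0 → [-3.03125, -2.984375]
midpoint -3.0078125: f = -0.0472 < 0 → [-3.0078125, -2.984375]

-3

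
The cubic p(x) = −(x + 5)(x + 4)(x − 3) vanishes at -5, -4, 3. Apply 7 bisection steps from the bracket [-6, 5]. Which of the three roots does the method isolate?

3

midpoint -0.5: p = 55.125 > 0 → [-0.5, 5]
midpoint 2.25: p = 33.984375 > 0 → [2.25, 5]
midpoint 3.625: p = -41.103516 < 0 → [2.25, 3.625]
midpoint 2.9375: p = 3.4417 > 0 → [2.9375, 3.625]
midpoint 3.28125: p = -16.9588 < 0 → [2.9375, 3.28125]
midpoint 3.109375: p = -6.3058 < 0 → [2.9375, 3.109375]
midpoint 3.0234375: p = -1.3208 < 0 → [2.9375, 3.0234375]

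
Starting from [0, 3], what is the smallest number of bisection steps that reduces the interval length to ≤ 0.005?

Width after n steps is 3/2^n. Need 2^n ≥ 3/0.005 = 600.
2^9 = 512 < 600 ≤ 2^10 = 1024, so n = 10.

10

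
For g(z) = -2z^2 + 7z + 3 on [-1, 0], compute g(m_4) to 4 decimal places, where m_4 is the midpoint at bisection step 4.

midpoint -0.5: g = -1 < 0 → [-0.5, 0]
midpoint -0.25: g = 1.125 > 0 → [-0.5, -0.25]
midpoint -0.375: g = 0.09375 > 0 → [-0.5, -0.375]
midpoint -0.4375: g = -0.4453 < 0 → [-0.4375, -0.375]

-0.4453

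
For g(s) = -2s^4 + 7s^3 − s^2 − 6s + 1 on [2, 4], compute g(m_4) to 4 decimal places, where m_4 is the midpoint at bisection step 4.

midpoint 3: g = 1 > 0 → [3, 4]
midpoint 3.5: g = -32.25 < 0 → [3, 3.5]
midpoint 3.25: g = -11.898438 < 0 → [3, 3.25]
midpoint 3.125: g = -4.6274 < 0 → [3, 3.125]

-4.6274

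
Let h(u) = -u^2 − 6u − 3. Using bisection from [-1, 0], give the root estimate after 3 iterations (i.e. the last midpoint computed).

-0.625

m = -0.5, h(m) = -0.25 (−); new bracket [-1, -0.5]
m = -0.75, h(m) = 0.9375 (+); new bracket [-0.75, -0.5]
m = -0.625, h(m) = 0.359375 (+); new bracket [-0.625, -0.5]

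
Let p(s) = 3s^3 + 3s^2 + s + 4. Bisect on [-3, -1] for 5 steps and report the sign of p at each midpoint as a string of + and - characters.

--++-

midpoint -2: p = -10 < 0 → [-2, -1]
midpoint -1.5: p = -0.875 < 0 → [-1.5, -1]
midpoint -1.25: p = 1.578125 > 0 → [-1.5, -1.25]
midpoint -1.375: p = 0.498 > 0 → [-1.5, -1.375]
midpoint -1.4375: p = -0.1497 < 0 → [-1.4375, -1.375]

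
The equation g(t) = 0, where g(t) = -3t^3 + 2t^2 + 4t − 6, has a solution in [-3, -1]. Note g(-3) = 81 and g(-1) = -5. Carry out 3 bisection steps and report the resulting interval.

[-1.5, -1.25]

g(-2) = 18 > 0, so the root lies in [-2, -1]
g(-1.5) = 2.625 > 0, so the root lies in [-1.5, -1]
g(-1.25) = -2.015625 < 0, so the root lies in [-1.5, -1.25]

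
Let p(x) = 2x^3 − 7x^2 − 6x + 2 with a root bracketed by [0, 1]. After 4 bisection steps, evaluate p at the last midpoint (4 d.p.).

-0.4976

m = 0.5, p(m) = -2.5 (−); new bracket [0, 0.5]
m = 0.25, p(m) = 0.09375 (+); new bracket [0.25, 0.5]
m = 0.375, p(m) = -1.128906 (−); new bracket [0.25, 0.375]
m = 0.3125, p(m) = -0.4976 (−); new bracket [0.25, 0.3125]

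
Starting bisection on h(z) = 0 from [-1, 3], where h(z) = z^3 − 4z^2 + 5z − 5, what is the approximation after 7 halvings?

2.84375

midpoint 1: h = -3 < 0 → [1, 3]
midpoint 2: h = -3 < 0 → [2, 3]
midpoint 2.5: h = -1.875 < 0 → [2.5, 3]
midpoint 2.75: h = -0.7031 < 0 → [2.75, 3]
midpoint 2.875: h = 0.0762 > 0 → [2.75, 2.875]
midpoint 2.8125: h = -0.3308 < 0 → [2.8125, 2.875]
midpoint 2.84375: h = -0.1317 < 0 → [2.84375, 2.875]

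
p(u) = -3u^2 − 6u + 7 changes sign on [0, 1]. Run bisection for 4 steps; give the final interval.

[0.8125, 0.875]

p(0.5) = 3.25 > 0, so the root lies in [0.5, 1]
p(0.75) = 0.8125 > 0, so the root lies in [0.75, 1]
p(0.875) = -0.546875 < 0, so the root lies in [0.75, 0.875]
p(0.8125) = 0.1445 > 0, so the root lies in [0.8125, 0.875]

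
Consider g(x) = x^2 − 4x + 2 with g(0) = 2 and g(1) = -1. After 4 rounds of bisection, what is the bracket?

m = 0.5, g(m) = 0.25 (+); new bracket [0.5, 1]
m = 0.75, g(m) = -0.4375 (−); new bracket [0.5, 0.75]
m = 0.625, g(m) = -0.109375 (−); new bracket [0.5, 0.625]
m = 0.5625, g(m) = 0.0664 (+); new bracket [0.5625, 0.625]

[0.5625, 0.625]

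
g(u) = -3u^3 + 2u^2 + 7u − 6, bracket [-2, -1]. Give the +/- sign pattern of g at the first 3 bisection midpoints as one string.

-++

midpoint -1.5: g = -1.875 < 0 → [-2, -1.5]
midpoint -1.75: g = 3.953125 > 0 → [-1.75, -1.5]
midpoint -1.625: g = 0.779297 > 0 → [-1.625, -1.5]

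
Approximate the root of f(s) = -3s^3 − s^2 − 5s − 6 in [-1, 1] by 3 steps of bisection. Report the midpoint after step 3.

-0.75

f(0) = -6 < 0, so the root lies in [-1, 0]
f(-0.5) = -3.375 < 0, so the root lies in [-1, -0.5]
f(-0.75) = -1.546875 < 0, so the root lies in [-1, -0.75]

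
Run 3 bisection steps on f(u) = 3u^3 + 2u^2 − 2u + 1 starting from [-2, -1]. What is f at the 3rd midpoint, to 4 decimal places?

f(-1.5) = -1.625 < 0, so the root lies in [-1.5, -1]
f(-1.25) = 0.765625 > 0, so the root lies in [-1.5, -1.25]
f(-1.375) = -0.267578 < 0, so the root lies in [-1.375, -1.25]

-0.2676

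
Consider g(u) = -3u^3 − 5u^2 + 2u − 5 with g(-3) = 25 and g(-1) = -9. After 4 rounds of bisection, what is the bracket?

g(-2) = -5 < 0, so the root lies in [-3, -2]
g(-2.5) = 5.625 > 0, so the root lies in [-2.5, -2]
g(-2.25) = -0.640625 < 0, so the root lies in [-2.5, -2.25]
g(-2.375) = 2.2363 > 0, so the root lies in [-2.375, -2.25]

[-2.375, -2.25]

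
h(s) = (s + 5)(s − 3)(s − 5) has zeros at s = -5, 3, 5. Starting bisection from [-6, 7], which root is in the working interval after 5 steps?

m = 0.5, h(m) = 61.875 (+); new bracket [-6, 0.5]
m = -2.75, h(m) = 100.265625 (+); new bracket [-6, -2.75]
m = -4.375, h(m) = 43.212891 (+); new bracket [-6, -4.375]
m = -5.1875, h(m) = -15.6394 (−); new bracket [-5.1875, -4.375]
m = -4.78125, h(m) = 16.6491 (+); new bracket [-5.1875, -4.78125]

-5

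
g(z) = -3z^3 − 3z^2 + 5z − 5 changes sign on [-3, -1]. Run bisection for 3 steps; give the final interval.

[-2.25, -2]

m = -2, g(m) = -3 (−); new bracket [-3, -2]
m = -2.5, g(m) = 10.625 (+); new bracket [-2.5, -2]
m = -2.25, g(m) = 2.734375 (+); new bracket [-2.25, -2]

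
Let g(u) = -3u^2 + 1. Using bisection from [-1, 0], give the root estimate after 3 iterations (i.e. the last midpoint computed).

-0.625

m = -0.5, g(m) = 0.25 (+); new bracket [-1, -0.5]
m = -0.75, g(m) = -0.6875 (−); new bracket [-0.75, -0.5]
m = -0.625, g(m) = -0.171875 (−); new bracket [-0.625, -0.5]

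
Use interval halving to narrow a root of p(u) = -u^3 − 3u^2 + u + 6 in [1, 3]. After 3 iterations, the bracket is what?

u = 2 gives p = -12, negative; keep [1, 2]
u = 1.5 gives p = -2.625, negative; keep [1, 1.5]
u = 1.25 gives p = 0.609375, positive; keep [1.25, 1.5]

[1.25, 1.5]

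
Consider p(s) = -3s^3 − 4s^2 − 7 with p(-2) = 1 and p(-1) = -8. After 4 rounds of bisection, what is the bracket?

s = -1.5 gives p = -5.875, negative; keep [-2, -1.5]
s = -1.75 gives p = -3.171875, negative; keep [-2, -1.75]
s = -1.875 gives p = -1.287109, negative; keep [-2, -1.875]
s = -1.9375 gives p = -0.196, negative; keep [-2, -1.9375]

[-2, -1.9375]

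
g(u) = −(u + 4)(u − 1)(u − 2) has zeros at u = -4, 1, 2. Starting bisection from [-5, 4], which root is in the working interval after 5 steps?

-4

u = -0.5 gives g = -13.125, negative; keep [-5, -0.5]
u = -2.75 gives g = -22.265625, negative; keep [-5, -2.75]
u = -3.875 gives g = -3.580078, negative; keep [-5, -3.875]
u = -4.4375 gives g = 15.3142, positive; keep [-4.4375, -3.875]
u = -4.15625 gives g = 4.9599, positive; keep [-4.15625, -3.875]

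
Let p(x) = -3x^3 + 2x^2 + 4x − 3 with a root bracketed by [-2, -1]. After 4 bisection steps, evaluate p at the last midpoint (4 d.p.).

x = -1.5 gives p = 5.625, positive; keep [-1.5, -1]
x = -1.25 gives p = 0.984375, positive; keep [-1.25, -1]
x = -1.125 gives p = -0.697266, negative; keep [-1.25, -1.125]
x = -1.1875 gives p = 0.094, positive; keep [-1.1875, -1.125]

0.0940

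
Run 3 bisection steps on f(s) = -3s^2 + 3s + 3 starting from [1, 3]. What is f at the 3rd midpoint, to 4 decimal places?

-0.9375

midpoint 2: f = -3 < 0 → [1, 2]
midpoint 1.5: f = 0.75 > 0 → [1.5, 2]
midpoint 1.75: f = -0.9375 < 0 → [1.5, 1.75]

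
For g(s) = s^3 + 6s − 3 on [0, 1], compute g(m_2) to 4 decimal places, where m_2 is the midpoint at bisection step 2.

-1.4844

m = 0.5, g(m) = 0.125 (+); new bracket [0, 0.5]
m = 0.25, g(m) = -1.484375 (−); new bracket [0.25, 0.5]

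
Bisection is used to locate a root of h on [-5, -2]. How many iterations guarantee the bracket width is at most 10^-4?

15

Width after n steps is 3/2^n. Need 2^n ≥ 3/10^-4 = 30000.
2^14 = 16384 < 30000 ≤ 2^15 = 32768, so n = 15.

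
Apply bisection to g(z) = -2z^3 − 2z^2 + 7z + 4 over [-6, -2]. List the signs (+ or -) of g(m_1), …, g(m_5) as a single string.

++++-

m = -4, g(m) = 72 (+); new bracket [-4, -2]
m = -3, g(m) = 19 (+); new bracket [-3, -2]
m = -2.5, g(m) = 5.25 (+); new bracket [-2.5, -2]
m = -2.25, g(m) = 0.9062 (+); new bracket [-2.25, -2]
m = -2.125, g(m) = -0.7148 (−); new bracket [-2.25, -2.125]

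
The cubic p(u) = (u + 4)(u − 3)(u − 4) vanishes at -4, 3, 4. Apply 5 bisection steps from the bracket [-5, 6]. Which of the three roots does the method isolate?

-4

m = 0.5, p(m) = 39.375 (+); new bracket [-5, 0.5]
m = -2.25, p(m) = 57.421875 (+); new bracket [-5, -2.25]
m = -3.625, p(m) = 18.943359 (+); new bracket [-5, -3.625]
m = -4.3125, p(m) = -18.9954 (−); new bracket [-4.3125, -3.625]
m = -3.96875, p(m) = 1.7354 (+); new bracket [-4.3125, -3.96875]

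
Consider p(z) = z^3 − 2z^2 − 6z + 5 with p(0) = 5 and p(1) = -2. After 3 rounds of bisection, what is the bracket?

z = 0.5 gives p = 1.625, positive; keep [0.5, 1]
z = 0.75 gives p = -0.203125, negative; keep [0.5, 0.75]
z = 0.625 gives p = 0.712891, positive; keep [0.625, 0.75]

[0.625, 0.75]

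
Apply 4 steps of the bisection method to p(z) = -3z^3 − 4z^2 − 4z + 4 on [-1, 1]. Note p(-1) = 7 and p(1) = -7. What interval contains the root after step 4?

midpoint 0: p = 4 > 0 → [0, 1]
midpoint 0.5: p = 0.625 > 0 → [0.5, 1]
midpoint 0.75: p = -2.515625 < 0 → [0.5, 0.75]
midpoint 0.625: p = -0.7949 < 0 → [0.5, 0.625]

[0.5, 0.625]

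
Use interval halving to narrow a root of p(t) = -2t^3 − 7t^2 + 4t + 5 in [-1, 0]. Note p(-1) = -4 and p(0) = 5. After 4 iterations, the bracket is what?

[-0.6875, -0.625]

m = -0.5, p(m) = 1.5 (+); new bracket [-1, -0.5]
m = -0.75, p(m) = -1.09375 (−); new bracket [-0.75, -0.5]
m = -0.625, p(m) = 0.253906 (+); new bracket [-0.75, -0.625]
m = -0.6875, p(m) = -0.4087 (−); new bracket [-0.6875, -0.625]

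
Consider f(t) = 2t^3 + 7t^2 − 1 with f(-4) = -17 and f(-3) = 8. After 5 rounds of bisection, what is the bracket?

midpoint -3.5: f = -1 < 0 → [-3.5, -3]
midpoint -3.25: f = 4.28125 > 0 → [-3.5, -3.25]
midpoint -3.375: f = 1.847656 > 0 → [-3.5, -3.375]
midpoint -3.4375: f = 0.4771 > 0 → [-3.5, -3.4375]
midpoint -3.46875: f = -0.248 < 0 → [-3.46875, -3.4375]

[-3.46875, -3.4375]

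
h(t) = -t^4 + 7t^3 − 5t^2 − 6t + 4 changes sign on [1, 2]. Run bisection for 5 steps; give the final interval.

[1.25, 1.28125]

h(1.5) = 2.3125 > 0, so the root lies in [1, 1.5]
h(1.25) = -0.082031 < 0, so the root lies in [1.25, 1.5]
h(1.375) = 0.919678 > 0, so the root lies in [1.25, 1.375]
h(1.3125) = 0.3711 > 0, so the root lies in [1.25, 1.3125]
h(1.28125) = 0.1328 > 0, so the root lies in [1.25, 1.28125]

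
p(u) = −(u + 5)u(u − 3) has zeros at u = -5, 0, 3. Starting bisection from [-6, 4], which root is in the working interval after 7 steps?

-5

m = -1, p(m) = -16 (−); new bracket [-6, -1]
m = -3.5, p(m) = -34.125 (−); new bracket [-6, -3.5]
m = -4.75, p(m) = -9.203125 (−); new bracket [-6, -4.75]
m = -5.375, p(m) = 16.8809 (+); new bracket [-5.375, -4.75]
m = -5.0625, p(m) = 2.551 (+); new bracket [-5.0625, -4.75]
m = -4.90625, p(m) = -3.6366 (−); new bracket [-5.0625, -4.90625]
m = -4.984375, p(m) = -0.6218 (−); new bracket [-5.0625, -4.984375]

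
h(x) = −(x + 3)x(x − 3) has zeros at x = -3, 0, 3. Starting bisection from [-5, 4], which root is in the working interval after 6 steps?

-3

midpoint -0.5: h = -4.375 < 0 → [-5, -0.5]
midpoint -2.75: h = -3.953125 < 0 → [-5, -2.75]
midpoint -3.875: h = 23.310547 > 0 → [-3.875, -2.75]
midpoint -3.3125: h = 6.5344 > 0 → [-3.3125, -2.75]
midpoint -3.03125: h = 0.5713 > 0 → [-3.03125, -2.75]
midpoint -2.890625: h = -1.8624 < 0 → [-3.03125, -2.890625]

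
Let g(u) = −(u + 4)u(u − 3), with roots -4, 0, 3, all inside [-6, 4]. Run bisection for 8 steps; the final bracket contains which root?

-4

midpoint -1: g = -12 < 0 → [-6, -1]
midpoint -3.5: g = -11.375 < 0 → [-6, -3.5]
midpoint -4.75: g = 27.609375 > 0 → [-4.75, -3.5]
midpoint -4.125: g = 3.6738 > 0 → [-4.125, -3.5]
midpoint -3.8125: g = -4.8699 < 0 → [-4.125, -3.8125]
midpoint -3.96875: g = -0.8643 < 0 → [-4.125, -3.96875]
midpoint -4.046875: g = 1.3368 > 0 → [-4.046875, -3.96875]
midpoint -4.0078125: g = 0.2194 > 0 → [-4.0078125, -3.96875]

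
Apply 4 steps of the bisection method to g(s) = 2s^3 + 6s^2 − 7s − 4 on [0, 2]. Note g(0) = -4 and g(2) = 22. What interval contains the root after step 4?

[1.125, 1.25]

s = 1 gives g = -3, negative; keep [1, 2]
s = 1.5 gives g = 5.75, positive; keep [1, 1.5]
s = 1.25 gives g = 0.53125, positive; keep [1, 1.25]
s = 1.125 gives g = -1.4336, negative; keep [1.125, 1.25]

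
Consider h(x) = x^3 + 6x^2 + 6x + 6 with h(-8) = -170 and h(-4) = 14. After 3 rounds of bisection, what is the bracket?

[-5.5, -5]

midpoint -6: h = -30 < 0 → [-6, -4]
midpoint -5: h = 1 > 0 → [-6, -5]
midpoint -5.5: h = -11.875 < 0 → [-5.5, -5]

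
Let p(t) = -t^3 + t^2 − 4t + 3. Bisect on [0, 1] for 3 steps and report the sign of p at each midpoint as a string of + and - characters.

t = 0.5 gives p = 1.125, positive; keep [0.5, 1]
t = 0.75 gives p = 0.140625, positive; keep [0.75, 1]
t = 0.875 gives p = -0.404297, negative; keep [0.75, 0.875]

++-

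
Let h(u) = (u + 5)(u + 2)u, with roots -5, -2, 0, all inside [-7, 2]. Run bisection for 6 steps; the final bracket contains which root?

h(-2.5) = 3.125 > 0, so the root lies in [-7, -2.5]
h(-4.75) = 3.265625 > 0, so the root lies in [-7, -4.75]
h(-5.875) = -19.919922 < 0, so the root lies in [-5.875, -4.75]
h(-5.3125) = -5.4993 < 0, so the root lies in [-5.3125, -4.75]
h(-5.03125) = -0.4766 < 0, so the root lies in [-5.03125, -4.75]
h(-4.890625) = 1.5462 > 0, so the root lies in [-5.03125, -4.890625]

-5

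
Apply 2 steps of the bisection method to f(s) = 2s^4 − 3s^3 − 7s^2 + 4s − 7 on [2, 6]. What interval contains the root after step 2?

m = 4, f(m) = 217 (+); new bracket [2, 4]
m = 3, f(m) = 23 (+); new bracket [2, 3]

[2, 3]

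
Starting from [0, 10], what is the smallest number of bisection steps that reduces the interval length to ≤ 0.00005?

18

Width after n steps is 10/2^n. Need 2^n ≥ 10/0.00005 = 200000.
2^17 = 131072 < 200000 ≤ 2^18 = 262144, so n = 18.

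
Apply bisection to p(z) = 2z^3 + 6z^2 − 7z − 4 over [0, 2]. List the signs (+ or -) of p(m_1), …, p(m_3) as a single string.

-++

z = 1 gives p = -3, negative; keep [1, 2]
z = 1.5 gives p = 5.75, positive; keep [1, 1.5]
z = 1.25 gives p = 0.53125, positive; keep [1, 1.25]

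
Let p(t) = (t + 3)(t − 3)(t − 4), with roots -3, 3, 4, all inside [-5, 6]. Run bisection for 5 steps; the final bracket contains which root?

-3

midpoint 0.5: p = 30.625 > 0 → [-5, 0.5]
midpoint -2.25: p = 24.609375 > 0 → [-5, -2.25]
midpoint -3.625: p = -31.572266 < 0 → [-3.625, -2.25]
midpoint -2.9375: p = 2.5745 > 0 → [-3.625, -2.9375]
midpoint -3.28125: p = -12.8631 < 0 → [-3.28125, -2.9375]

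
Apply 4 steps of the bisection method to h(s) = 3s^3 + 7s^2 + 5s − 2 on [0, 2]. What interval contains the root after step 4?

m = 1, h(m) = 13 (+); new bracket [0, 1]
m = 0.5, h(m) = 2.625 (+); new bracket [0, 0.5]
m = 0.25, h(m) = -0.265625 (−); new bracket [0.25, 0.5]
m = 0.375, h(m) = 1.0176 (+); new bracket [0.25, 0.375]

[0.25, 0.375]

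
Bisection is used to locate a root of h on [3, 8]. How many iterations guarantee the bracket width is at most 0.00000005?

27

Width after n steps is 5/2^n. Need 2^n ≥ 5/0.00000005 = 100000000.
2^26 = 67108864 < 100000000 ≤ 2^27 = 134217728, so n = 27.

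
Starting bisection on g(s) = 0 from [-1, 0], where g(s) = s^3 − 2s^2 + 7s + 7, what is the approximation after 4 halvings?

-0.8125

g(-0.5) = 2.875 > 0, so the root lies in [-1, -0.5]
g(-0.75) = 0.203125 > 0, so the root lies in [-1, -0.75]
g(-0.875) = -1.326172 < 0, so the root lies in [-0.875, -0.75]
g(-0.8125) = -0.5442 < 0, so the root lies in [-0.8125, -0.75]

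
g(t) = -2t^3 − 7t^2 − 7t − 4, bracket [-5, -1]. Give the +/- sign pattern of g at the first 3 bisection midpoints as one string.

+-+

midpoint -3: g = 8 > 0 → [-3, -1]
midpoint -2: g = -2 < 0 → [-3, -2]
midpoint -2.5: g = 1 > 0 → [-2.5, -2]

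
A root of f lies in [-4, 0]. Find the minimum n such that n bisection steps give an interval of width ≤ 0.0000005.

Width after n steps is 4/2^n. Need 2^n ≥ 4/0.0000005 = 8000000.
2^22 = 4194304 < 8000000 ≤ 2^23 = 8388608, so n = 23.

23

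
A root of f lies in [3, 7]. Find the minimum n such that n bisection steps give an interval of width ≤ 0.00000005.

27

Width after n steps is 4/2^n. Need 2^n ≥ 4/0.00000005 = 80000000.
2^26 = 67108864 < 80000000 ≤ 2^27 = 134217728, so n = 27.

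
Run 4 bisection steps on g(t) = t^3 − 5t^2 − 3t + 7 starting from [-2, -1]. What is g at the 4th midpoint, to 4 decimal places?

0.0632

t = -1.5 gives g = -3.125, negative; keep [-1.5, -1]
t = -1.25 gives g = 0.984375, positive; keep [-1.5, -1.25]
t = -1.375 gives g = -0.927734, negative; keep [-1.375, -1.25]
t = -1.3125 gives g = 0.0632, positive; keep [-1.375, -1.3125]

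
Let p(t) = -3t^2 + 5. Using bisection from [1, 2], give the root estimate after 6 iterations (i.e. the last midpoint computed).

1.296875

p(1.5) = -1.75 < 0, so the root lies in [1, 1.5]
p(1.25) = 0.3125 > 0, so the root lies in [1.25, 1.5]
p(1.375) = -0.671875 < 0, so the root lies in [1.25, 1.375]
p(1.3125) = -0.168 < 0, so the root lies in [1.25, 1.3125]
p(1.28125) = 0.0752 > 0, so the root lies in [1.28125, 1.3125]
p(1.296875) = -0.0457 < 0, so the root lies in [1.28125, 1.296875]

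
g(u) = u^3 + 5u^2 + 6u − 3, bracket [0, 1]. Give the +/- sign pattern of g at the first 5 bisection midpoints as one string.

+-+--

g(0.5) = 1.375 > 0, so the root lies in [0, 0.5]
g(0.25) = -1.171875 < 0, so the root lies in [0.25, 0.5]
g(0.375) = 0.005859 > 0, so the root lies in [0.25, 0.375]
g(0.3125) = -0.6062 < 0, so the root lies in [0.3125, 0.375]
g(0.34375) = -0.3061 < 0, so the root lies in [0.34375, 0.375]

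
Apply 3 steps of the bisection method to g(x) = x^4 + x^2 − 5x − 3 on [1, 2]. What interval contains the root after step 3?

m = 1.5, g(m) = -3.1875 (−); new bracket [1.5, 2]
m = 1.75, g(m) = 0.691406 (+); new bracket [1.5, 1.75]
m = 1.625, g(m) = -1.511475 (−); new bracket [1.625, 1.75]

[1.625, 1.75]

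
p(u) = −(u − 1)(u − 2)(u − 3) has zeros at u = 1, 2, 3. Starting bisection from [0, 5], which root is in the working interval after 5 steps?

3

u = 2.5 gives p = 0.375, positive; keep [2.5, 5]
u = 3.75 gives p = -3.609375, negative; keep [2.5, 3.75]
u = 3.125 gives p = -0.298828, negative; keep [2.5, 3.125]
u = 2.8125 gives p = 0.2761, positive; keep [2.8125, 3.125]
u = 2.96875 gives p = 0.0596, positive; keep [2.96875, 3.125]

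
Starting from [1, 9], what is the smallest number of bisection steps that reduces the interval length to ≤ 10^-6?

Width after n steps is 8/2^n. Need 2^n ≥ 8/10^-6 = 8000000.
2^22 = 4194304 < 8000000 ≤ 2^23 = 8388608, so n = 23.

23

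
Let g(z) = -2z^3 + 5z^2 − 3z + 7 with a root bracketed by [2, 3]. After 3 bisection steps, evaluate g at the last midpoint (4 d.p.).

midpoint 2.5: g = -0.5 < 0 → [2, 2.5]
midpoint 2.25: g = 2.78125 > 0 → [2.25, 2.5]
midpoint 2.375: g = 1.285156 > 0 → [2.375, 2.5]

1.2852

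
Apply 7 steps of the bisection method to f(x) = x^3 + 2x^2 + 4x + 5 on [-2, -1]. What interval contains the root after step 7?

[-1.53125, -1.5234375]

midpoint -1.5: f = 0.125 > 0 → [-2, -1.5]
midpoint -1.75: f = -1.234375 < 0 → [-1.75, -1.5]
midpoint -1.625: f = -0.509766 < 0 → [-1.625, -1.5]
midpoint -1.5625: f = -0.1819 < 0 → [-1.5625, -1.5]
midpoint -1.53125: f = -0.0259 < 0 → [-1.53125, -1.5]
midpoint -1.515625: f = 0.0502 > 0 → [-1.53125, -1.515625]
midpoint -1.5234375: f = 0.0123 > 0 → [-1.53125, -1.5234375]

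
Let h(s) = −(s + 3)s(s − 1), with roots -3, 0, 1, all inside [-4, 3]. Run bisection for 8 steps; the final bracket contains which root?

m = -0.5, h(m) = -1.875 (−); new bracket [-4, -0.5]
m = -2.25, h(m) = -5.484375 (−); new bracket [-4, -2.25]
m = -3.125, h(m) = 1.611328 (+); new bracket [-3.125, -2.25]
m = -2.6875, h(m) = -3.0969 (−); new bracket [-3.125, -2.6875]
m = -2.90625, h(m) = -1.0643 (−); new bracket [-3.125, -2.90625]
m = -3.015625, h(m) = 0.1892 (+); new bracket [-3.015625, -2.90625]
m = -2.9609375, h(m) = -0.4581 (−); new bracket [-3.015625, -2.9609375]
m = -2.98828125, h(m) = -0.1397 (−); new bracket [-3.015625, -2.98828125]

-3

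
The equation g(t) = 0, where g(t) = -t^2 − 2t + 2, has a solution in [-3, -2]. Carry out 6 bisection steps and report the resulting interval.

[-2.734375, -2.71875]

m = -2.5, g(m) = 0.75 (+); new bracket [-3, -2.5]
m = -2.75, g(m) = -0.0625 (−); new bracket [-2.75, -2.5]
m = -2.625, g(m) = 0.359375 (+); new bracket [-2.75, -2.625]
m = -2.6875, g(m) = 0.1523 (+); new bracket [-2.75, -2.6875]
m = -2.71875, g(m) = 0.0459 (+); new bracket [-2.75, -2.71875]
m = -2.734375, g(m) = -0.0081 (−); new bracket [-2.734375, -2.71875]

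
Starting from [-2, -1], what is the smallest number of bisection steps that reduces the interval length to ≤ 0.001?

Width after n steps is 1/2^n. Need 2^n ≥ 1/0.001 = 1000.
2^9 = 512 < 1000 ≤ 2^10 = 1024, so n = 10.

10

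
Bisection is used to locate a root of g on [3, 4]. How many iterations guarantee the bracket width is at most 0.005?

Width after n steps is 1/2^n. Need 2^n ≥ 1/0.005 = 200.
2^7 = 128 < 200 ≤ 2^8 = 256, so n = 8.

8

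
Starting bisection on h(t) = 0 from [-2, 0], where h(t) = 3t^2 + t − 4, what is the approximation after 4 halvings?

-1.375

t = -1 gives h = -2, negative; keep [-2, -1]
t = -1.5 gives h = 1.25, positive; keep [-1.5, -1]
t = -1.25 gives h = -0.5625, negative; keep [-1.5, -1.25]
t = -1.375 gives h = 0.2969, positive; keep [-1.375, -1.25]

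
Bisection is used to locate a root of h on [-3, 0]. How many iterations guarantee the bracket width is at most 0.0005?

Width after n steps is 3/2^n. Need 2^n ≥ 3/0.0005 = 6000.
2^12 = 4096 < 6000 ≤ 2^13 = 8192, so n = 13.

13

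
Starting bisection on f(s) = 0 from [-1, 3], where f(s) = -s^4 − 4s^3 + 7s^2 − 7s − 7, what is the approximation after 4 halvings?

-0.75

m = 1, f(m) = -12 (−); new bracket [-1, 1]
m = 0, f(m) = -7 (−); new bracket [-1, 0]
m = -0.5, f(m) = -1.3125 (−); new bracket [-1, -0.5]
m = -0.75, f(m) = 3.5586 (+); new bracket [-0.75, -0.5]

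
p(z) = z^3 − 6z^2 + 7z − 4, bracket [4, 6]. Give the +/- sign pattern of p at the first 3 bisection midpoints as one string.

+-+

midpoint 5: p = 6 > 0 → [4, 5]
midpoint 4.5: p = -2.875 < 0 → [4.5, 5]
midpoint 4.75: p = 1.046875 > 0 → [4.5, 4.75]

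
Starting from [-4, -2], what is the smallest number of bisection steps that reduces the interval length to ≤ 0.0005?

Width after n steps is 2/2^n. Need 2^n ≥ 2/0.0005 = 4000.
2^11 = 2048 < 4000 ≤ 2^12 = 4096, so n = 12.

12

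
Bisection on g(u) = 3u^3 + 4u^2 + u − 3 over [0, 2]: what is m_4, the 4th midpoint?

0.625

midpoint 1: g = 5 > 0 → [0, 1]
midpoint 0.5: g = -1.125 < 0 → [0.5, 1]
midpoint 0.75: g = 1.265625 > 0 → [0.5, 0.75]
midpoint 0.625: g = -0.0801 < 0 → [0.625, 0.75]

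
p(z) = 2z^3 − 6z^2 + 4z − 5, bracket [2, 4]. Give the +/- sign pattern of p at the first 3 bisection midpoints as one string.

+-+

midpoint 3: p = 7 > 0 → [2, 3]
midpoint 2.5: p = -1.25 < 0 → [2.5, 3]
midpoint 2.75: p = 2.21875 > 0 → [2.5, 2.75]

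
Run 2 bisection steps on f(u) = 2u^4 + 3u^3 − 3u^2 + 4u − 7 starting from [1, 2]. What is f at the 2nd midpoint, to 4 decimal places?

f(1.5) = 12.5 > 0, so the root lies in [1, 1.5]
f(1.25) = 4.054688 > 0, so the root lies in [1, 1.25]

4.0547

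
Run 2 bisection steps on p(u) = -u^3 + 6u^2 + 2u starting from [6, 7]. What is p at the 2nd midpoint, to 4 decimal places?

u = 6.5 gives p = -8.125, negative; keep [6, 6.5]
u = 6.25 gives p = 2.734375, positive; keep [6.25, 6.5]

2.7344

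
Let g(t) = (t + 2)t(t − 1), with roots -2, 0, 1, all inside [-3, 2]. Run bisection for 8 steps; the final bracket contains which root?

t = -0.5 gives g = 1.125, positive; keep [-3, -0.5]
t = -1.75 gives g = 1.203125, positive; keep [-3, -1.75]
t = -2.375 gives g = -3.005859, negative; keep [-2.375, -1.75]
t = -2.0625 gives g = -0.3948, negative; keep [-2.0625, -1.75]
t = -1.90625 gives g = 0.5194, positive; keep [-2.0625, -1.90625]
t = -1.984375 gives g = 0.0925, positive; keep [-2.0625, -1.984375]
t = -2.0234375 gives g = -0.1434, negative; keep [-2.0234375, -1.984375]
t = -2.00390625 gives g = -0.0235, negative; keep [-2.00390625, -1.984375]

-2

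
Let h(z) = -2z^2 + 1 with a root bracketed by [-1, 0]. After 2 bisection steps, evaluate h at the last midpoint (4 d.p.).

-0.1250

z = -0.5 gives h = 0.5, positive; keep [-1, -0.5]
z = -0.75 gives h = -0.125, negative; keep [-0.75, -0.5]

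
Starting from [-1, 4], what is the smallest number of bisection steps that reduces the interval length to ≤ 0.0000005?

Width after n steps is 5/2^n. Need 2^n ≥ 5/0.0000005 = 10000000.
2^23 = 8388608 < 10000000 ≤ 2^24 = 16777216, so n = 24.

24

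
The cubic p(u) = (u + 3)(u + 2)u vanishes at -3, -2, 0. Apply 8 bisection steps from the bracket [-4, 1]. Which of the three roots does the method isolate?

p(-1.5) = -1.125 < 0, so the root lies in [-1.5, 1]
p(-0.25) = -1.203125 < 0, so the root lies in [-0.25, 1]
p(0.375) = 3.005859 > 0, so the root lies in [-0.25, 0.375]
p(0.0625) = 0.3948 > 0, so the root lies in [-0.25, 0.0625]
p(-0.09375) = -0.5194 < 0, so the root lies in [-0.09375, 0.0625]
p(-0.015625) = -0.0925 < 0, so the root lies in [-0.015625, 0.0625]
p(0.0234375) = 0.1434 > 0, so the root lies in [-0.015625, 0.0234375]
p(0.00390625) = 0.0235 > 0, so the root lies in [-0.015625, 0.00390625]

0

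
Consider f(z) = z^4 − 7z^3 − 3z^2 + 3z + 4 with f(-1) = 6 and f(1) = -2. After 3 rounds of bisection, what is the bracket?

midpoint 0: f = 4 > 0 → [0, 1]
midpoint 0.5: f = 3.9375 > 0 → [0.5, 1]
midpoint 0.75: f = 1.925781 > 0 → [0.75, 1]

[0.75, 1]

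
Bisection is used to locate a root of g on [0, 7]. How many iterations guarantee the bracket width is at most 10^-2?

Width after n steps is 7/2^n. Need 2^n ≥ 7/10^-2 = 700.
2^9 = 512 < 700 ≤ 2^10 = 1024, so n = 10.

10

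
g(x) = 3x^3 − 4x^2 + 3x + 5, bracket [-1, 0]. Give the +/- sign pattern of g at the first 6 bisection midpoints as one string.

midpoint -0.5: g = 2.125 > 0 → [-1, -0.5]
midpoint -0.75: g = -0.765625 < 0 → [-0.75, -0.5]
midpoint -0.625: g = 0.830078 > 0 → [-0.75, -0.625]
midpoint -0.6875: g = 0.072 > 0 → [-0.75, -0.6875]
midpoint -0.71875: g = -0.3366 < 0 → [-0.71875, -0.6875]
midpoint -0.703125: g = -0.1298 < 0 → [-0.703125, -0.6875]

+-++--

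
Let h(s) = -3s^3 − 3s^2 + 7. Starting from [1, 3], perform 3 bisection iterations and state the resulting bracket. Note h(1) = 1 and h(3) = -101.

m = 2, h(m) = -29 (−); new bracket [1, 2]
m = 1.5, h(m) = -9.875 (−); new bracket [1, 1.5]
m = 1.25, h(m) = -3.546875 (−); new bracket [1, 1.25]

[1, 1.25]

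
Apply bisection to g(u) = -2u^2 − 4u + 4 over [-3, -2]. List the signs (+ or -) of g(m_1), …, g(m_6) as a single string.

midpoint -2.5: g = 1.5 > 0 → [-3, -2.5]
midpoint -2.75: g = -0.125 < 0 → [-2.75, -2.5]
midpoint -2.625: g = 0.71875 > 0 → [-2.75, -2.625]
midpoint -2.6875: g = 0.3047 > 0 → [-2.75, -2.6875]
midpoint -2.71875: g = 0.0918 > 0 → [-2.75, -2.71875]
midpoint -2.734375: g = -0.0161 < 0 → [-2.734375, -2.71875]

+-+++-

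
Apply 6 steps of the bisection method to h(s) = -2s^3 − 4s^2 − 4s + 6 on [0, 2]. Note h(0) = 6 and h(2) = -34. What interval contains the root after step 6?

h(1) = -4 < 0, so the root lies in [0, 1]
h(0.5) = 2.75 > 0, so the root lies in [0.5, 1]
h(0.75) = -0.09375 < 0, so the root lies in [0.5, 0.75]
h(0.625) = 1.4492 > 0, so the root lies in [0.625, 0.75]
h(0.6875) = 0.7095 > 0, so the root lies in [0.6875, 0.75]
h(0.71875) = 0.316 > 0, so the root lies in [0.71875, 0.75]

[0.71875, 0.75]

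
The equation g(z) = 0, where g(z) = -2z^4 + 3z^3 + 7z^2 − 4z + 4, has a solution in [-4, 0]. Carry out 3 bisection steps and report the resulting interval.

[-2, -1.5]

g(-2) = -16 < 0, so the root lies in [-2, 0]
g(-1) = 10 > 0, so the root lies in [-2, -1]
g(-1.5) = 5.5 > 0, so the root lies in [-2, -1.5]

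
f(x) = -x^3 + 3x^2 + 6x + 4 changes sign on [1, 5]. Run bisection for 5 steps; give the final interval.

midpoint 3: f = 22 > 0 → [3, 5]
midpoint 4: f = 12 > 0 → [4, 5]
midpoint 4.5: f = 0.625 > 0 → [4.5, 5]
midpoint 4.75: f = -6.9844 < 0 → [4.5, 4.75]
midpoint 4.625: f = -3.0098 < 0 → [4.5, 4.625]

[4.5, 4.625]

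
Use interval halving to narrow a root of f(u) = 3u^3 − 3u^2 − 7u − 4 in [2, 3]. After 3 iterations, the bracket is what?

midpoint 2.5: f = 6.625 > 0 → [2, 2.5]
midpoint 2.25: f = -0.765625 < 0 → [2.25, 2.5]
midpoint 2.375: f = 2.642578 > 0 → [2.25, 2.375]

[2.25, 2.375]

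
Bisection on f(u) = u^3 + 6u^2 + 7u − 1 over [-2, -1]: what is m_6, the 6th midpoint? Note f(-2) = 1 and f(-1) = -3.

-1.796875

midpoint -1.5: f = -1.375 < 0 → [-2, -1.5]
midpoint -1.75: f = -0.234375 < 0 → [-2, -1.75]
midpoint -1.875: f = 0.376953 > 0 → [-1.875, -1.75]
midpoint -1.8125: f = 0.0691 > 0 → [-1.8125, -1.75]
midpoint -1.78125: f = -0.0833 < 0 → [-1.8125, -1.78125]
midpoint -1.796875: f = -0.0072 < 0 → [-1.8125, -1.796875]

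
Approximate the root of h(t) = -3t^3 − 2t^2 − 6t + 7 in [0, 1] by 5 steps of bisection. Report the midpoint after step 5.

t = 0.5 gives h = 3.125, positive; keep [0.5, 1]
t = 0.75 gives h = 0.109375, positive; keep [0.75, 1]
t = 0.875 gives h = -1.791016, negative; keep [0.75, 0.875]
t = 0.8125 gives h = -0.8044, negative; keep [0.75, 0.8125]
t = 0.78125 gives h = -0.3387, negative; keep [0.75, 0.78125]

0.78125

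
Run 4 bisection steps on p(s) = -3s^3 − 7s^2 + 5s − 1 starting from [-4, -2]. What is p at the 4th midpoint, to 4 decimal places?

-1.9434

m = -3, p(m) = 2 (+); new bracket [-3, -2]
m = -2.5, p(m) = -10.375 (−); new bracket [-3, -2.5]
m = -2.75, p(m) = -5.296875 (−); new bracket [-3, -2.75]
m = -2.875, p(m) = -1.9434 (−); new bracket [-3, -2.875]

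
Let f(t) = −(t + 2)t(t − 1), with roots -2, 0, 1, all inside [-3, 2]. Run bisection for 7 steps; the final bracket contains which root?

-2

t = -0.5 gives f = -1.125, negative; keep [-3, -0.5]
t = -1.75 gives f = -1.203125, negative; keep [-3, -1.75]
t = -2.375 gives f = 3.005859, positive; keep [-2.375, -1.75]
t = -2.0625 gives f = 0.3948, positive; keep [-2.0625, -1.75]
t = -1.90625 gives f = -0.5194, negative; keep [-2.0625, -1.90625]
t = -1.984375 gives f = -0.0925, negative; keep [-2.0625, -1.984375]
t = -2.0234375 gives f = 0.1434, positive; keep [-2.0234375, -1.984375]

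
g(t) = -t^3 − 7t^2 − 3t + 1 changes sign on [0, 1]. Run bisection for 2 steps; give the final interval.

t = 0.5 gives g = -2.375, negative; keep [0, 0.5]
t = 0.25 gives g = -0.203125, negative; keep [0, 0.25]

[0, 0.25]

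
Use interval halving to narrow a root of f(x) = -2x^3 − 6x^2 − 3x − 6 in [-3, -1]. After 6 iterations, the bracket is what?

midpoint -2: f = -8 < 0 → [-3, -2]
midpoint -2.5: f = -4.75 < 0 → [-3, -2.5]
midpoint -2.75: f = -1.53125 < 0 → [-3, -2.75]
midpoint -2.875: f = 0.5586 > 0 → [-2.875, -2.75]
midpoint -2.8125: f = -0.5288 < 0 → [-2.875, -2.8125]
midpoint -2.84375: f = 0.0041 > 0 → [-2.84375, -2.8125]

[-2.84375, -2.8125]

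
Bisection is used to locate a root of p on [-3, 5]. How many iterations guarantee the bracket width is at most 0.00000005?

28

Width after n steps is 8/2^n. Need 2^n ≥ 8/0.00000005 = 160000000.
2^27 = 134217728 < 160000000 ≤ 2^28 = 268435456, so n = 28.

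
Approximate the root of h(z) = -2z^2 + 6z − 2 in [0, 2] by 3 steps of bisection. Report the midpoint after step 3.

midpoint 1: h = 2 > 0 → [0, 1]
midpoint 0.5: h = 0.5 > 0 → [0, 0.5]
midpoint 0.25: h = -0.625 < 0 → [0.25, 0.5]

0.25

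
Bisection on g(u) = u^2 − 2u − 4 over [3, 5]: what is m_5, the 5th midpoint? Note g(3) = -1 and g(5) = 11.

g(4) = 4 > 0, so the root lies in [3, 4]
g(3.5) = 1.25 > 0, so the root lies in [3, 3.5]
g(3.25) = 0.0625 > 0, so the root lies in [3, 3.25]
g(3.125) = -0.4844 < 0, so the root lies in [3.125, 3.25]
g(3.1875) = -0.2148 < 0, so the root lies in [3.1875, 3.25]

3.1875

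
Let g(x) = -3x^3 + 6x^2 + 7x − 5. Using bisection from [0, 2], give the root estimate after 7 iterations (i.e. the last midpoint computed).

0.546875

midpoint 1: g = 5 > 0 → [0, 1]
midpoint 0.5: g = -0.375 < 0 → [0.5, 1]
midpoint 0.75: g = 2.359375 > 0 → [0.5, 0.75]
midpoint 0.625: g = 0.9863 > 0 → [0.5, 0.625]
midpoint 0.5625: g = 0.302 > 0 → [0.5, 0.5625]
midpoint 0.53125: g = -0.0377 < 0 → [0.53125, 0.5625]
midpoint 0.546875: g = 0.1319 > 0 → [0.53125, 0.546875]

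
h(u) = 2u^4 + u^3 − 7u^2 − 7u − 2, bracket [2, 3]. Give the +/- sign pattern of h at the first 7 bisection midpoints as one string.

+++-+--

midpoint 2.5: h = 30.5 > 0 → [2, 2.5]
midpoint 2.25: h = 9.460938 > 0 → [2, 2.25]
midpoint 2.125: h = 1.893066 > 0 → [2, 2.125]
midpoint 2.0625: h = -1.2497 < 0 → [2.0625, 2.125]
midpoint 2.09375: h = 0.271 > 0 → [2.0625, 2.09375]
midpoint 2.078125: h = -0.5018 < 0 → [2.078125, 2.09375]
midpoint 2.0859375: h = -0.1186 < 0 → [2.0859375, 2.09375]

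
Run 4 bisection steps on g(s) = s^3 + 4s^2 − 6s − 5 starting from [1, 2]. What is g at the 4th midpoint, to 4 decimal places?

-0.7947

g(1.5) = -1.625 < 0, so the root lies in [1.5, 2]
g(1.75) = 2.109375 > 0, so the root lies in [1.5, 1.75]
g(1.625) = 0.103516 > 0, so the root lies in [1.5, 1.625]
g(1.5625) = -0.7947 < 0, so the root lies in [1.5625, 1.625]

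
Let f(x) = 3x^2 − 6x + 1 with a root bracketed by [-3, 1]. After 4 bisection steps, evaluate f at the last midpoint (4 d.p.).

-0.3125

x = -1 gives f = 10, positive; keep [-1, 1]
x = 0 gives f = 1, positive; keep [0, 1]
x = 0.5 gives f = -1.25, negative; keep [0, 0.5]
x = 0.25 gives f = -0.3125, negative; keep [0, 0.25]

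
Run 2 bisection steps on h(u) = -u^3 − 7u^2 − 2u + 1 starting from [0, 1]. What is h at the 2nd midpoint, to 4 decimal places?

0.0469

m = 0.5, h(m) = -1.875 (−); new bracket [0, 0.5]
m = 0.25, h(m) = 0.046875 (+); new bracket [0.25, 0.5]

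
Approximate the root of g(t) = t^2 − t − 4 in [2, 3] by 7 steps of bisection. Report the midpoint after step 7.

t = 2.5 gives g = -0.25, negative; keep [2.5, 3]
t = 2.75 gives g = 0.8125, positive; keep [2.5, 2.75]
t = 2.625 gives g = 0.265625, positive; keep [2.5, 2.625]
t = 2.5625 gives g = 0.0039, positive; keep [2.5, 2.5625]
t = 2.53125 gives g = -0.124, negative; keep [2.53125, 2.5625]
t = 2.546875 gives g = -0.0603, negative; keep [2.546875, 2.5625]
t = 2.5546875 gives g = -0.0283, negative; keep [2.5546875, 2.5625]

2.5546875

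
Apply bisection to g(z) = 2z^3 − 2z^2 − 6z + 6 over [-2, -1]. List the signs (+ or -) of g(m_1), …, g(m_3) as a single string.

midpoint -1.5: g = 3.75 > 0 → [-2, -1.5]
midpoint -1.75: g = -0.34375 < 0 → [-1.75, -1.5]
midpoint -1.625: g = 1.886719 > 0 → [-1.75, -1.625]

+-+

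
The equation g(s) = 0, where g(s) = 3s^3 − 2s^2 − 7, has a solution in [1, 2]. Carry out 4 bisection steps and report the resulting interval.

m = 1.5, g(m) = -1.375 (−); new bracket [1.5, 2]
m = 1.75, g(m) = 2.953125 (+); new bracket [1.5, 1.75]
m = 1.625, g(m) = 0.591797 (+); new bracket [1.5, 1.625]
m = 1.5625, g(m) = -0.4387 (−); new bracket [1.5625, 1.625]

[1.5625, 1.625]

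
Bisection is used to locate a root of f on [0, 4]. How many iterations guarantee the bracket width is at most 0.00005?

17

Width after n steps is 4/2^n. Need 2^n ≥ 4/0.00005 = 80000.
2^16 = 65536 < 80000 ≤ 2^17 = 131072, so n = 17.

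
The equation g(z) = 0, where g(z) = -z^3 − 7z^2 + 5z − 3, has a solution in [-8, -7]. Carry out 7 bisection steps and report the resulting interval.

[-7.703125, -7.6953125]

z = -7.5 gives g = -12.375, negative; keep [-8, -7.5]
z = -7.75 gives g = 3.296875, positive; keep [-7.75, -7.5]
z = -7.625 gives g = -4.787109, negative; keep [-7.75, -7.625]
z = -7.6875 gives g = -0.8079, negative; keep [-7.75, -7.6875]
z = -7.71875 gives g = 1.2287, positive; keep [-7.71875, -7.6875]
z = -7.703125 gives g = 0.2065, positive; keep [-7.703125, -7.6875]
z = -7.6953125 gives g = -0.3017, negative; keep [-7.703125, -7.6953125]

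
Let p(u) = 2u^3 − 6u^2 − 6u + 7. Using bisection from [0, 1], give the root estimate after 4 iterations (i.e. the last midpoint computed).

midpoint 0.5: p = 2.75 > 0 → [0.5, 1]
midpoint 0.75: p = -0.03125 < 0 → [0.5, 0.75]
midpoint 0.625: p = 1.394531 > 0 → [0.625, 0.75]
midpoint 0.6875: p = 0.689 > 0 → [0.6875, 0.75]

0.6875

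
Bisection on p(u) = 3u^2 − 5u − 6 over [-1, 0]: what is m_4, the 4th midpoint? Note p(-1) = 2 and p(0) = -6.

-0.8125

p(-0.5) = -2.75 < 0, so the root lies in [-1, -0.5]
p(-0.75) = -0.5625 < 0, so the root lies in [-1, -0.75]
p(-0.875) = 0.671875 > 0, so the root lies in [-0.875, -0.75]
p(-0.8125) = 0.043 > 0, so the root lies in [-0.8125, -0.75]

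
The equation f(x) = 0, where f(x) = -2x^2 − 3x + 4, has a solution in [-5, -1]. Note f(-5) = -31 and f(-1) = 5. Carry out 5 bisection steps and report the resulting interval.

[-2.375, -2.25]

midpoint -3: f = -5 < 0 → [-3, -1]
midpoint -2: f = 2 > 0 → [-3, -2]
midpoint -2.5: f = -1 < 0 → [-2.5, -2]
midpoint -2.25: f = 0.625 > 0 → [-2.5, -2.25]
midpoint -2.375: f = -0.1562 < 0 → [-2.375, -2.25]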